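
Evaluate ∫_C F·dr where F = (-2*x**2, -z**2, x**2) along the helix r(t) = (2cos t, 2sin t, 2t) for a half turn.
32/3 + 20*pi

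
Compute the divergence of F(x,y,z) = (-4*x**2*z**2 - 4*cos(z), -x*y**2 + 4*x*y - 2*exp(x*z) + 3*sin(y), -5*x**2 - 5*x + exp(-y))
-2*x*y - 8*x*z**2 + 4*x + 3*cos(y)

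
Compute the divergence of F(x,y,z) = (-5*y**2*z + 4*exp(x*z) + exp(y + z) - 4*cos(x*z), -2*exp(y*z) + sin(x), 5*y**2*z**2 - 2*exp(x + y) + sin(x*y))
2*z*(5*y**2 + 2*exp(x*z) - exp(y*z) + 2*sin(x*z))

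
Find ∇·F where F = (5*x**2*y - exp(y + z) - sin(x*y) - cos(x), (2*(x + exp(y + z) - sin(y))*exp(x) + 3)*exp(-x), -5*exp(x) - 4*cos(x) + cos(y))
10*x*y - y*cos(x*y) + 2*exp(y + z) + sin(x) - 2*cos(y)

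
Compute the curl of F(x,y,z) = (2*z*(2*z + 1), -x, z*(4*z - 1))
(0, 8*z + 2, -1)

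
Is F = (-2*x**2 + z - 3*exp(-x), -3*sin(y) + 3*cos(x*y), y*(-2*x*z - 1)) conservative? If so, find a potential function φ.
No, ∇×F = (-2*x*z - 1, 2*y*z + 1, -3*y*sin(x*y)) ≠ 0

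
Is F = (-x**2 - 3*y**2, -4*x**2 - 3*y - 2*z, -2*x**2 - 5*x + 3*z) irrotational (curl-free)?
No, ∇×F = (2, 4*x + 5, -8*x + 6*y)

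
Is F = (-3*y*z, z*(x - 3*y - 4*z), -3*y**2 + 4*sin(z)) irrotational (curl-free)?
No, ∇×F = (-x - 3*y + 8*z, -3*y, 4*z)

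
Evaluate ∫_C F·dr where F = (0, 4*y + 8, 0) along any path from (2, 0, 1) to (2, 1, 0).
10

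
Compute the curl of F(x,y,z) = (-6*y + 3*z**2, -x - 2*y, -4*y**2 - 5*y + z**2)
(-8*y - 5, 6*z, 5)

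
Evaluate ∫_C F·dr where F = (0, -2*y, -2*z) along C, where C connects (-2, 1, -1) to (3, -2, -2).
-6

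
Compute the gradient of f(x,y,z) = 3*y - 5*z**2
(0, 3, -10*z)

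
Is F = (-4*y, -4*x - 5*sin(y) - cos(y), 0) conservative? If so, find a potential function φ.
Yes, F is conservative. φ = -4*x*y - sin(y) + 5*cos(y)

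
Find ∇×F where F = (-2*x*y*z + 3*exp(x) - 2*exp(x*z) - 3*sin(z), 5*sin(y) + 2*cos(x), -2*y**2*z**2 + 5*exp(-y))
(-4*y*z**2 - 5*exp(-y), -2*x*y - 2*x*exp(x*z) - 3*cos(z), 2*x*z - 2*sin(x))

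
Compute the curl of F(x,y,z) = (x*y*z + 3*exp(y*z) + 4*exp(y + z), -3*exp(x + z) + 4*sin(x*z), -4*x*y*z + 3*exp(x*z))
(-4*x*z - 4*x*cos(x*z) + 3*exp(x + z), x*y + 4*y*z + 3*y*exp(y*z) - 3*z*exp(x*z) + 4*exp(y + z), -x*z - 3*z*exp(y*z) + 4*z*cos(x*z) - 3*exp(x + z) - 4*exp(y + z))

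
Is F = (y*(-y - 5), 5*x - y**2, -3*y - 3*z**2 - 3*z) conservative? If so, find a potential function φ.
No, ∇×F = (-3, 0, 2*y + 10) ≠ 0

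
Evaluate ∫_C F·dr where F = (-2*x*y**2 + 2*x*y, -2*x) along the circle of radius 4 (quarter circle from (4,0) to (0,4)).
256/3 - 8*pi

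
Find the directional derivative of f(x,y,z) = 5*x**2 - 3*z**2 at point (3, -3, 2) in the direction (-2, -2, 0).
-15*sqrt(2)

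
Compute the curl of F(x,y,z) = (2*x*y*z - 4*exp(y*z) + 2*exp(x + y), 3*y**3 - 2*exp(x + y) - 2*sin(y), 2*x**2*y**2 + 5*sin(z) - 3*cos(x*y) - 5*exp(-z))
(x*(4*x*y + 3*sin(x*y)), y*(-4*x*y + 2*x - 4*exp(y*z) - 3*sin(x*y)), -2*x*z + 4*z*exp(y*z) - 4*exp(x + y))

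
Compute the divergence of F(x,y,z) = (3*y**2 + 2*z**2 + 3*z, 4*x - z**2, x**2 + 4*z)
4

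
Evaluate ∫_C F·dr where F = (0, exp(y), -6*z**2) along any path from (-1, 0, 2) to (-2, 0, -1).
18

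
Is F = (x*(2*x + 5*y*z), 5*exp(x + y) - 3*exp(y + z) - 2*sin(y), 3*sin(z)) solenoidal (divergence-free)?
No, ∇·F = 4*x + 5*y*z + 5*exp(x + y) - 3*exp(y + z) - 2*cos(y) + 3*cos(z)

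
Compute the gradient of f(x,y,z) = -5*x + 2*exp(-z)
(-5, 0, -2*exp(-z))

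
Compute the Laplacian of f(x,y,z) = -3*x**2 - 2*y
-6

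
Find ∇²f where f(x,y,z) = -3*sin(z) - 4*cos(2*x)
3*sin(z) + 16*cos(2*x)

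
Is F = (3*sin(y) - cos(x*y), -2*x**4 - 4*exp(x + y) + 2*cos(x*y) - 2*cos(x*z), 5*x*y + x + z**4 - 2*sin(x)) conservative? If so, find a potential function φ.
No, ∇×F = (x*(5 - 2*sin(x*z)), -5*y + 2*cos(x) - 1, -8*x**3 - x*sin(x*y) - 2*y*sin(x*y) + 2*z*sin(x*z) - 4*exp(x + y) - 3*cos(y)) ≠ 0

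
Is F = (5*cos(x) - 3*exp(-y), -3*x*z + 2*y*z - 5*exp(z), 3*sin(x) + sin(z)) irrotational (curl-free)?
No, ∇×F = (3*x - 2*y + 5*exp(z), -3*cos(x), -3*z - 3*exp(-y))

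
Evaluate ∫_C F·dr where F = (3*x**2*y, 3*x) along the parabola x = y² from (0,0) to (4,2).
824/7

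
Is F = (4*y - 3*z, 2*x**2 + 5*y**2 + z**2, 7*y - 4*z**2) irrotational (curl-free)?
No, ∇×F = (7 - 2*z, -3, 4*x - 4)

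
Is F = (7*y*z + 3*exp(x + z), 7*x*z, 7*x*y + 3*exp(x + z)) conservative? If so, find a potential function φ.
Yes, F is conservative. φ = 7*x*y*z + 3*exp(x + z)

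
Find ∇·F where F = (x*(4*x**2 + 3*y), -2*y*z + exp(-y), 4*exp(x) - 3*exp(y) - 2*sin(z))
12*x**2 + 3*y - 2*z - 2*cos(z) - exp(-y)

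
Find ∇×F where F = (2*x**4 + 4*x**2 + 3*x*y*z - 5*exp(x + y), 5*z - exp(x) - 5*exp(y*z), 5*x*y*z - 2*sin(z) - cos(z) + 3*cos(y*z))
(5*x*z + 5*y*exp(y*z) - 3*z*sin(y*z) - 5, y*(3*x - 5*z), -3*x*z - exp(x) + 5*exp(x + y))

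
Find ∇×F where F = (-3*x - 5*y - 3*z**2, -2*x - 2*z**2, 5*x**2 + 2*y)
(4*z + 2, -10*x - 6*z, 3)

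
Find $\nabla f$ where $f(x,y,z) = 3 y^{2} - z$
(0, 6*y, -1)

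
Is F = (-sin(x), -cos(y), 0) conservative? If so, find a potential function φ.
Yes, F is conservative. φ = -sin(y) + cos(x)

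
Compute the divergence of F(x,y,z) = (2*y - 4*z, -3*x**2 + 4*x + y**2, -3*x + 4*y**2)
2*y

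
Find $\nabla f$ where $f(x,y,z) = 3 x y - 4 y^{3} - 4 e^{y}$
(3*y, 3*x - 12*y**2 - 4*exp(y), 0)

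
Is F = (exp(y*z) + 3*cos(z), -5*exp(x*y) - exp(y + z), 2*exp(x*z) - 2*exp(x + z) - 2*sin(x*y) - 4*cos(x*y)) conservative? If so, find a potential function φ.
No, ∇×F = (4*x*sin(x*y) - 2*x*cos(x*y) + exp(y + z), y*exp(y*z) - 4*y*sin(x*y) + 2*y*cos(x*y) - 2*z*exp(x*z) + 2*exp(x + z) - 3*sin(z), -5*y*exp(x*y) - z*exp(y*z)) ≠ 0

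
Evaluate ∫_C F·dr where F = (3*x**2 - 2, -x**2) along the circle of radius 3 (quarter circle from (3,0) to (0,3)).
-39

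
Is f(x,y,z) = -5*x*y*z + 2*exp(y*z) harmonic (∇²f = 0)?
No, ∇²f = 2*(y**2 + z**2)*exp(y*z)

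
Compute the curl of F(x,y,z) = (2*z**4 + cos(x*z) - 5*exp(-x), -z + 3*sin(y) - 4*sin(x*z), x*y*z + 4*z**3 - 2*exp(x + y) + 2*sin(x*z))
(x*z + 4*x*cos(x*z) - 2*exp(x + y) + 1, -x*sin(x*z) - y*z + 8*z**3 - 2*z*cos(x*z) + 2*exp(x + y), -4*z*cos(x*z))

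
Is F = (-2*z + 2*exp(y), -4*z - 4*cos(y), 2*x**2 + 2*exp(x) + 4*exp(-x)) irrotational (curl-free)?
No, ∇×F = (4, -4*x - 2*exp(x) - 2 + 4*exp(-x), -2*exp(y))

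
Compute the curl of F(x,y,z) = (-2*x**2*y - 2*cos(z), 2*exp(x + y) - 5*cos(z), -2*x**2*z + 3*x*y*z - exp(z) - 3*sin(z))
(3*x*z - 5*sin(z), 4*x*z - 3*y*z + 2*sin(z), 2*x**2 + 2*exp(x + y))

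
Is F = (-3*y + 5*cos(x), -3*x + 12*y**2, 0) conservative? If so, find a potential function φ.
Yes, F is conservative. φ = -3*x*y + 4*y**3 + 5*sin(x)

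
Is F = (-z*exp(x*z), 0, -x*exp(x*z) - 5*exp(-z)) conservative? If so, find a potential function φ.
Yes, F is conservative. φ = -exp(x*z) + 5*exp(-z)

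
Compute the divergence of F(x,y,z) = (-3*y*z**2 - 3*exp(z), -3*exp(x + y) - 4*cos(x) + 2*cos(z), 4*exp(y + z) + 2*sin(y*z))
2*y*cos(y*z) - 3*exp(x + y) + 4*exp(y + z)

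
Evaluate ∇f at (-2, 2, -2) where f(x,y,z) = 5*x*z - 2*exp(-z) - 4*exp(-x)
(-10 + 4*exp(2), 0, -10 + 2*exp(2))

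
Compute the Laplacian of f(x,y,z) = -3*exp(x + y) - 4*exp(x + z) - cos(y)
-6*exp(x + y) - 8*exp(x + z) + cos(y)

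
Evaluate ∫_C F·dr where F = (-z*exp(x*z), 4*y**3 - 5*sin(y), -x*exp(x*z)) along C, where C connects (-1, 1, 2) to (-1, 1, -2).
-2*sinh(2)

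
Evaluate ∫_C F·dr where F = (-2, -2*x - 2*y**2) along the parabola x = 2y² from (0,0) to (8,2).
-32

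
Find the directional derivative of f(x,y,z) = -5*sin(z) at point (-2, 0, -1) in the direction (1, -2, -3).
15*sqrt(14)*cos(1)/14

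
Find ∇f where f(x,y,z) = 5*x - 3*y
(5, -3, 0)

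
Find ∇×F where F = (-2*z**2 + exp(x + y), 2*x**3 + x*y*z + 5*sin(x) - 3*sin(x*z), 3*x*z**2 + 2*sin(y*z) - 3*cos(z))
(-x*y + 3*x*cos(x*z) + 2*z*cos(y*z), z*(-3*z - 4), 6*x**2 + y*z - 3*z*cos(x*z) - exp(x + y) + 5*cos(x))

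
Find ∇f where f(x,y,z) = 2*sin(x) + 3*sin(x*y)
(3*y*cos(x*y) + 2*cos(x), 3*x*cos(x*y), 0)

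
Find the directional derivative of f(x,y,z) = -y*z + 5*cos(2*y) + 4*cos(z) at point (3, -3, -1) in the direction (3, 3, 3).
2*sqrt(3)*(5*sin(6) + 2*sin(1) + 2)/3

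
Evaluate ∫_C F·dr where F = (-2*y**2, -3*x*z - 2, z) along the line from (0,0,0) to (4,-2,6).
178/3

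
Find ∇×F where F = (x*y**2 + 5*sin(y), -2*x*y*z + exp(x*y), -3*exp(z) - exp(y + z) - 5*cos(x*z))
(2*x*y - exp(y + z), -5*z*sin(x*z), -2*x*y - 2*y*z + y*exp(x*y) - 5*cos(y))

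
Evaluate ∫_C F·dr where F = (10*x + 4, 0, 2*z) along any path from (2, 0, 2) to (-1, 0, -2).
-27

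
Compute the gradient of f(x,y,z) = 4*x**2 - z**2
(8*x, 0, -2*z)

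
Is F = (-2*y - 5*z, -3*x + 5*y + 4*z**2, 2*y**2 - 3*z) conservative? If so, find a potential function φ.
No, ∇×F = (4*y - 8*z, -5, -1) ≠ 0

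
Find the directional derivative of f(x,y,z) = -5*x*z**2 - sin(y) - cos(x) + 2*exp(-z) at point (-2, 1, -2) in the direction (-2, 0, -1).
2*sqrt(5)*(sin(2) + exp(2) + 40)/5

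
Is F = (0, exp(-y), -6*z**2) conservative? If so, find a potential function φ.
Yes, F is conservative. φ = -2*z**3 - exp(-y)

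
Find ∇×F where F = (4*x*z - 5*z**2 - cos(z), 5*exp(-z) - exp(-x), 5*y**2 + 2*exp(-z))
(10*y + 5*exp(-z), 4*x - 10*z + sin(z), exp(-x))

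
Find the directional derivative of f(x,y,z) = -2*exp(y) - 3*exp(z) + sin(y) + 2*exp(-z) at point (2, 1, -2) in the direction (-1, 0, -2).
2*sqrt(5)*(3 + 2*exp(4))*exp(-2)/5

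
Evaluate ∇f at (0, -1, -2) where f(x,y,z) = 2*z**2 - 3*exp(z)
(0, 0, -8 - 3*exp(-2))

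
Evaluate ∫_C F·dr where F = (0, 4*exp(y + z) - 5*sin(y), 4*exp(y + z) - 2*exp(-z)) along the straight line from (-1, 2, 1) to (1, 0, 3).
-2*exp(-1) + 2*exp(-3) - 5*cos(2) + 5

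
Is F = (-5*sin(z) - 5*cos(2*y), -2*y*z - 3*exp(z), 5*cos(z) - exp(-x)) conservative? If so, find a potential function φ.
No, ∇×F = (2*y + 3*exp(z), -5*cos(z) - exp(-x), -10*sin(2*y)) ≠ 0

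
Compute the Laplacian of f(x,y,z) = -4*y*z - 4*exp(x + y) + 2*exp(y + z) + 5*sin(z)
-8*exp(x + y) + 4*exp(y + z) - 5*sin(z)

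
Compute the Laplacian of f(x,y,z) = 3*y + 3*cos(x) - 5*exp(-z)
-3*cos(x) - 5*exp(-z)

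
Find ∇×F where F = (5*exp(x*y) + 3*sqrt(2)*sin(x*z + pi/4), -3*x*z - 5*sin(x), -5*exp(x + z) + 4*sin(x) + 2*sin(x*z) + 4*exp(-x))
(3*x, 3*sqrt(2)*x*cos(x*z + pi/4) - 2*z*cos(x*z) + 5*exp(x + z) - 4*cos(x) + 4*exp(-x), -5*x*exp(x*y) - 3*z - 5*cos(x))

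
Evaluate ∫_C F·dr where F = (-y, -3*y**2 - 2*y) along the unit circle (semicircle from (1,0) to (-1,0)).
pi/2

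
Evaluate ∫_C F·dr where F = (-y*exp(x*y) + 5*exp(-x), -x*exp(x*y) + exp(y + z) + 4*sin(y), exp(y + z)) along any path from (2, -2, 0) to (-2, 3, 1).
-cosh(6) - 9*sinh(2) - cosh(2) + 4*cos(2) - 4*cos(3) + 2*cosh(4) + sinh(6)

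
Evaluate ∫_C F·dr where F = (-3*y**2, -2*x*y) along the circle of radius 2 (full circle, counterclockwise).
0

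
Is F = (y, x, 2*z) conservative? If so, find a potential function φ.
Yes, F is conservative. φ = x*y + z**2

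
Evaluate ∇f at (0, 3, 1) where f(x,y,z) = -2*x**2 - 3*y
(0, -3, 0)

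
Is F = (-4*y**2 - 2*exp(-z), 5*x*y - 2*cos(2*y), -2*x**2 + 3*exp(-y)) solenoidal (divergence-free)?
No, ∇·F = 5*x + 4*sin(2*y)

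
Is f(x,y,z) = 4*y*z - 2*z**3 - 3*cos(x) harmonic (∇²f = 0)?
No, ∇²f = -12*z + 3*cos(x)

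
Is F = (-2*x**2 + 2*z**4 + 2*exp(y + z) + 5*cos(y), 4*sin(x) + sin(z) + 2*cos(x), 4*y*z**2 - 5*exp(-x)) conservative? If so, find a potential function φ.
No, ∇×F = (4*z**2 - cos(z), 8*z**3 + 2*exp(y + z) - 5*exp(-x), -2*exp(y + z) - 2*sin(x) + 5*sin(y) + 4*cos(x)) ≠ 0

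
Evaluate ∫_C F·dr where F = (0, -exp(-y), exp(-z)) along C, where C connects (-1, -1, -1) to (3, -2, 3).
-(1 - exp(5))*exp(-3)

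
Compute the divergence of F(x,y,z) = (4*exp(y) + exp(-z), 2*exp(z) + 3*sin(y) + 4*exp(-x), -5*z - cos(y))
3*cos(y) - 5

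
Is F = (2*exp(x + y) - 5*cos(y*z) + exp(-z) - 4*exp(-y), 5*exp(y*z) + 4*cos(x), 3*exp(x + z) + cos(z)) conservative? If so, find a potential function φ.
No, ∇×F = (-5*y*exp(y*z), 5*y*sin(y*z) - 3*exp(x + z) - exp(-z), -5*z*sin(y*z) - 2*exp(x + y) - 4*sin(x) - 4*exp(-y)) ≠ 0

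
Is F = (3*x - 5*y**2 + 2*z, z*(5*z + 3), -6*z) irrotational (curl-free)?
No, ∇×F = (-10*z - 3, 2, 10*y)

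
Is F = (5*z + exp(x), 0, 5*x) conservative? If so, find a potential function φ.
Yes, F is conservative. φ = 5*x*z + exp(x)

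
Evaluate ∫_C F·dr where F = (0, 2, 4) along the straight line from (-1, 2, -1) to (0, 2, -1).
0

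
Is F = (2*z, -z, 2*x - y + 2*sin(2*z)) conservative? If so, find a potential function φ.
Yes, F is conservative. φ = 2*x*z - y*z - cos(2*z)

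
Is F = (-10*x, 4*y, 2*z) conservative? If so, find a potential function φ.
Yes, F is conservative. φ = -5*x**2 + 2*y**2 + z**2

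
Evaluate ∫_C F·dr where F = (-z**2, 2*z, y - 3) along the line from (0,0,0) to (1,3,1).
7/6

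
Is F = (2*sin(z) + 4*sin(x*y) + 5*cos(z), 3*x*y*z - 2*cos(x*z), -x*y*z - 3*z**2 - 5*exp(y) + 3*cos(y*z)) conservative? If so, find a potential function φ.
No, ∇×F = (-3*x*y - x*z - 2*x*sin(x*z) - 3*z*sin(y*z) - 5*exp(y), y*z - 5*sin(z) + 2*cos(z), -4*x*cos(x*y) + 3*y*z + 2*z*sin(x*z)) ≠ 0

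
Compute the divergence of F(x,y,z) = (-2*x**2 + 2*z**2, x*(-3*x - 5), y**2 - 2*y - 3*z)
-4*x - 3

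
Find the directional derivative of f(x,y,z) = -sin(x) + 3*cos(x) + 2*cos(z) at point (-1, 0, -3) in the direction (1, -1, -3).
sqrt(11)*(-6*sin(3) - cos(1) + 3*sin(1))/11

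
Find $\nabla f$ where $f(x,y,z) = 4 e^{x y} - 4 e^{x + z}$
(4*y*exp(x*y) - 4*exp(x + z), 4*x*exp(x*y), -4*exp(x + z))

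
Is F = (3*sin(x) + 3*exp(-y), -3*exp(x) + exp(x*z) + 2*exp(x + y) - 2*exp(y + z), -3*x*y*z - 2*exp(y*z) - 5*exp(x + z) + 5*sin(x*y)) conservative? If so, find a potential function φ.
No, ∇×F = (-3*x*z - x*exp(x*z) + 5*x*cos(x*y) - 2*z*exp(y*z) + 2*exp(y + z), 3*y*z - 5*y*cos(x*y) + 5*exp(x + z), z*exp(x*z) - 3*exp(x) + 2*exp(x + y) + 3*exp(-y)) ≠ 0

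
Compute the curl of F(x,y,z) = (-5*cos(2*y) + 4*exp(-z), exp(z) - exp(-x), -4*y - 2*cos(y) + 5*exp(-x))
(-exp(z) + 2*sin(y) - 4, -4*exp(-z) + 5*exp(-x), -10*sin(2*y) + exp(-x))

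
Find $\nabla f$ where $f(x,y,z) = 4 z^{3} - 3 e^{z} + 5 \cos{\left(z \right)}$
(0, 0, 12*z**2 - 3*exp(z) - 5*sin(z))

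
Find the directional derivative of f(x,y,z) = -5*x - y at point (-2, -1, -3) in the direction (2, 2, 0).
-3*sqrt(2)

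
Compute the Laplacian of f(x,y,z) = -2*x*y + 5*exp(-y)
5*exp(-y)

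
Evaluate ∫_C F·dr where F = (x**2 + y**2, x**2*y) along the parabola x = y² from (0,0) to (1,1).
1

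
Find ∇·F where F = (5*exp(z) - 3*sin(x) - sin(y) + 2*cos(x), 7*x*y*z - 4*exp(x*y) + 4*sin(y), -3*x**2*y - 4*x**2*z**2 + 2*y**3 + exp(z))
-8*x**2*z + 7*x*z - 4*x*exp(x*y) + exp(z) - 2*sin(x) - 3*cos(x) + 4*cos(y)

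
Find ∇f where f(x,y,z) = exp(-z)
(0, 0, -exp(-z))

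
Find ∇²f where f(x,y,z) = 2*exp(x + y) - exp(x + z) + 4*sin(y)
4*exp(x + y) - 2*exp(x + z) - 4*sin(y)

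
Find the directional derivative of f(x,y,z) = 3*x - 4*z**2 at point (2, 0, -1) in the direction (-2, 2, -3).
-30*sqrt(17)/17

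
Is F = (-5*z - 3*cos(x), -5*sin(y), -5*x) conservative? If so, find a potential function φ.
Yes, F is conservative. φ = -5*x*z - 3*sin(x) + 5*cos(y)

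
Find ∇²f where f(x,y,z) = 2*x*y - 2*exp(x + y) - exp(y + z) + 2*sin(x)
-4*exp(x + y) - 2*exp(y + z) - 2*sin(x)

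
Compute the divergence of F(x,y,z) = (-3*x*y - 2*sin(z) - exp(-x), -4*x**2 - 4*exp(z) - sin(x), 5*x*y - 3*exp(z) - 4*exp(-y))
-3*y - 3*exp(z) + exp(-x)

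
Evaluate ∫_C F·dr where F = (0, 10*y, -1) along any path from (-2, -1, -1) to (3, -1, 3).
-4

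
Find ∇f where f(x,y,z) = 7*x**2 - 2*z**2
(14*x, 0, -4*z)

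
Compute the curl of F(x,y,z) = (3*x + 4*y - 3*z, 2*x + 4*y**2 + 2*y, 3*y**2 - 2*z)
(6*y, -3, -2)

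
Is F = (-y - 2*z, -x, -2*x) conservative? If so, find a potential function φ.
Yes, F is conservative. φ = x*(-y - 2*z)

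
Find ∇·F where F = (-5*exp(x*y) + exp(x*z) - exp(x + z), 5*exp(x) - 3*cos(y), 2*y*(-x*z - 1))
-2*x*y - 5*y*exp(x*y) + z*exp(x*z) - exp(x + z) + 3*sin(y)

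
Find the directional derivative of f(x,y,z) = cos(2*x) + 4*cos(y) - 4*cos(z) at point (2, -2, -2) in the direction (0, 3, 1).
4*sqrt(10)*sin(2)/5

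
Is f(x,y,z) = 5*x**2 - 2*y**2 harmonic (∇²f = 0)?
No, ∇²f = 6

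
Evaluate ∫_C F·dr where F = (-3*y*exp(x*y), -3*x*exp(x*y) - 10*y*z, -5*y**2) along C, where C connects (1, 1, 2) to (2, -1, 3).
-5 - 3*exp(-2) + 3*E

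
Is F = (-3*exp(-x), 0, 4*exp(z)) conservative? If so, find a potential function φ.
Yes, F is conservative. φ = 4*exp(z) + 3*exp(-x)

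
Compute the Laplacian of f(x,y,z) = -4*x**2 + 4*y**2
0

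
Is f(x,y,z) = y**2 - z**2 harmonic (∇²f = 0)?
Yes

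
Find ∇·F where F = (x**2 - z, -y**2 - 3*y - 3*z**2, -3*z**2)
2*x - 2*y - 6*z - 3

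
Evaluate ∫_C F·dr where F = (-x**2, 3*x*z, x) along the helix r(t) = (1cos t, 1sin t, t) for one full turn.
3*pi**2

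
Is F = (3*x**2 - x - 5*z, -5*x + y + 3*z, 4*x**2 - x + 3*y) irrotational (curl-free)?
No, ∇×F = (0, -8*x - 4, -5)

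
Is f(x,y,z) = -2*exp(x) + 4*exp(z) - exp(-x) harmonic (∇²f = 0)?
No, ∇²f = -2*exp(x) + 4*exp(z) - exp(-x)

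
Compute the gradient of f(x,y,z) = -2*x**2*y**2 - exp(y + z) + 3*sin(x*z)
(-4*x*y**2 + 3*z*cos(x*z), -4*x**2*y - exp(y + z), 3*x*cos(x*z) - exp(y + z))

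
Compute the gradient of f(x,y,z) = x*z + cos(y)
(z, -sin(y), x)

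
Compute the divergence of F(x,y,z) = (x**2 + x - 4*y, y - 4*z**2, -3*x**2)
2*x + 2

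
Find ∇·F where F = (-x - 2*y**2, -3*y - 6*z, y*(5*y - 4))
-4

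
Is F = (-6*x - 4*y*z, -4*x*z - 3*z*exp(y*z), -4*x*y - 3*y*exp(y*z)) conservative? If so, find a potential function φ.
Yes, F is conservative. φ = -3*x**2 - 4*x*y*z - 3*exp(y*z)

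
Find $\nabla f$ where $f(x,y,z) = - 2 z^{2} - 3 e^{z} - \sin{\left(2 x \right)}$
(-2*cos(2*x), 0, -4*z - 3*exp(z))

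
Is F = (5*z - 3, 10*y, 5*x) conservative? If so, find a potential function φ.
Yes, F is conservative. φ = 5*x*z - 3*x + 5*y**2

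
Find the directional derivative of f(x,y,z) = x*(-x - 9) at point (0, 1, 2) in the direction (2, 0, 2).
-9*sqrt(2)/2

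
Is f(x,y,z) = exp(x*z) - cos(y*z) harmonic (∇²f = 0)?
No, ∇²f = x**2*exp(x*z) + y**2*cos(y*z) + z**2*exp(x*z) + z**2*cos(y*z)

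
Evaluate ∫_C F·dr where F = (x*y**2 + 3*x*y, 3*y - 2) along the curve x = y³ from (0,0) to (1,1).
65/56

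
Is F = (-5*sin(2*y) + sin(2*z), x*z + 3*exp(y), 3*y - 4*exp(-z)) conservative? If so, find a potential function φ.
No, ∇×F = (3 - x, 2*cos(2*z), z + 10*cos(2*y)) ≠ 0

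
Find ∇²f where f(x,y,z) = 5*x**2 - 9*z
10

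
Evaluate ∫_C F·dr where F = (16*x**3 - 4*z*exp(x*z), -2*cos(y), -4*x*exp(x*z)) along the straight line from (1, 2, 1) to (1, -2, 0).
-4 + 4*sin(2) + 4*E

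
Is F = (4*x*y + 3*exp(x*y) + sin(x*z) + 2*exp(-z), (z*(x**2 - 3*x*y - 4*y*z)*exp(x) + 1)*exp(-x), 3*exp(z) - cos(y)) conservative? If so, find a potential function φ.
No, ∇×F = (-x**2 + 3*x*y + 8*y*z + sin(y), x*cos(x*z) - 2*exp(-z), 2*x*z - 3*x*exp(x*y) - 4*x - 3*y*z - exp(-x)) ≠ 0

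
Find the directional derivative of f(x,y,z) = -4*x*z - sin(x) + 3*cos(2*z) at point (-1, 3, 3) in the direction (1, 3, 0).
-sqrt(10)*(cos(1) + 12)/10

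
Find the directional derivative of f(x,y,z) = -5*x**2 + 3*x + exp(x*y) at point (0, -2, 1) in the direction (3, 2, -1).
3*sqrt(14)/14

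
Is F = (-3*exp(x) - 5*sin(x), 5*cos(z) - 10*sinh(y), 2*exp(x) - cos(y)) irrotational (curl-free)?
No, ∇×F = (sin(y) + 5*sin(z), -2*exp(x), 0)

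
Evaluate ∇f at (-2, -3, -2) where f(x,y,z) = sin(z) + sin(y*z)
(0, -2*cos(6), -3*cos(6) + cos(2))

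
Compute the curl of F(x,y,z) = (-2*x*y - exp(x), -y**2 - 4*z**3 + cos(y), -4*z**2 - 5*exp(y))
(12*z**2 - 5*exp(y), 0, 2*x)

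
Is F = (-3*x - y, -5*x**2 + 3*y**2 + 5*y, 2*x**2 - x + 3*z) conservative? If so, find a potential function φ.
No, ∇×F = (0, 1 - 4*x, 1 - 10*x) ≠ 0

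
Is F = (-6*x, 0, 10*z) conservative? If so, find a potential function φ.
Yes, F is conservative. φ = -3*x**2 + 5*z**2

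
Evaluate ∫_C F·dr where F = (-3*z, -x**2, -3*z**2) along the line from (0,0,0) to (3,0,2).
-17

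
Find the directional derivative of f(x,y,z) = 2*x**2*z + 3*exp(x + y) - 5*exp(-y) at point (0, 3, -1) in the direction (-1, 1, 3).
5*sqrt(11)*exp(-3)/11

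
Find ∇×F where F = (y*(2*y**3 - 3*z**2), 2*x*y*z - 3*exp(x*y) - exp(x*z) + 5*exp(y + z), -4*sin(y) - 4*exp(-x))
(-2*x*y + x*exp(x*z) - 5*exp(y + z) - 4*cos(y), -6*y*z - 4*exp(-x), -8*y**3 + 2*y*z - 3*y*exp(x*y) + 3*z**2 - z*exp(x*z))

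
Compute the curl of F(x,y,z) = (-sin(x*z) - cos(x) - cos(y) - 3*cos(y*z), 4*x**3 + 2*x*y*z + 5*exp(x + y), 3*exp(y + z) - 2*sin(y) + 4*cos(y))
(-2*x*y + 3*exp(y + z) - 4*sin(y) - 2*cos(y), -x*cos(x*z) + 3*y*sin(y*z), 12*x**2 + 2*y*z - 3*z*sin(y*z) + 5*exp(x + y) - sin(y))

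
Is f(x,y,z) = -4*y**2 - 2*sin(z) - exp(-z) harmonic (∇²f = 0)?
No, ∇²f = 2*sin(z) - 8 - exp(-z)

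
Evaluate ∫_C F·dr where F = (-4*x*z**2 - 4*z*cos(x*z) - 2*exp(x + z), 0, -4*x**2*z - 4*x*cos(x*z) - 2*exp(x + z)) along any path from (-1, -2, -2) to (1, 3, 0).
-2*E + 2*exp(-3) + 4*sin(2) + 8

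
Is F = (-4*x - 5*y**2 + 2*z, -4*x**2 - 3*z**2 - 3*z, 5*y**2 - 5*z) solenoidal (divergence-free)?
No, ∇·F = -9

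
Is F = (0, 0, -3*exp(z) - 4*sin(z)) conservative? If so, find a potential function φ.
Yes, F is conservative. φ = -3*exp(z) + 4*cos(z)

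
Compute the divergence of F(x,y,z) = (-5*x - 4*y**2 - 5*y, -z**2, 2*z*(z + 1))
4*z - 3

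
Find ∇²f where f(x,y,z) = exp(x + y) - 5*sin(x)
2*exp(x + y) + 5*sin(x)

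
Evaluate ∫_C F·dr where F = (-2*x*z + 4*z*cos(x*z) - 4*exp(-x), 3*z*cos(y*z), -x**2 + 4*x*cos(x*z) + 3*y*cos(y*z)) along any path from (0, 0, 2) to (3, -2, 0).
-4 + 4*exp(-3)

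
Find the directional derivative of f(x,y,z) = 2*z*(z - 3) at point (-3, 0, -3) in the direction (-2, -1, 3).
-27*sqrt(14)/7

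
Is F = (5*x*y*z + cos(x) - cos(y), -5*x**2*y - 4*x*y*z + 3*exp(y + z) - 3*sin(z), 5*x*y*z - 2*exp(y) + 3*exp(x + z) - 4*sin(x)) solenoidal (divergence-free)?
No, ∇·F = -5*x**2 + 5*x*y - 4*x*z + 5*y*z + 3*exp(x + z) + 3*exp(y + z) - sin(x)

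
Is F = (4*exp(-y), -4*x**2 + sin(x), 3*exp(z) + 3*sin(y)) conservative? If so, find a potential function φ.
No, ∇×F = (3*cos(y), 0, -8*x + cos(x) + 4*exp(-y)) ≠ 0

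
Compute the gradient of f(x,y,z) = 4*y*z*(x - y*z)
(4*y*z, 4*z*(x - 2*y*z), 4*y*(x - 2*y*z))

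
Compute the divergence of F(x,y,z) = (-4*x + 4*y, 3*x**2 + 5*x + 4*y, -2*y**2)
0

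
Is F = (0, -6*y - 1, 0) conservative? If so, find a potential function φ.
Yes, F is conservative. φ = y*(-3*y - 1)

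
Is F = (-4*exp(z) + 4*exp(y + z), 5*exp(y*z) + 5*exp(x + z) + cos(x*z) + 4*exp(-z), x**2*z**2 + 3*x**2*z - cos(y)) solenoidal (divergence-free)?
No, ∇·F = 2*x**2*z + 3*x**2 + 5*z*exp(y*z)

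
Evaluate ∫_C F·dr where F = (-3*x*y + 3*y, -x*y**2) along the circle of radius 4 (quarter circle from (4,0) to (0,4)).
64 - 28*pi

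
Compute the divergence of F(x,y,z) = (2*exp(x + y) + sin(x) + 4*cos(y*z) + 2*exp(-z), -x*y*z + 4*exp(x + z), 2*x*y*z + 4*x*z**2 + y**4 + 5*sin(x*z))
2*x*y + 7*x*z + 5*x*cos(x*z) + 2*exp(x + y) + cos(x)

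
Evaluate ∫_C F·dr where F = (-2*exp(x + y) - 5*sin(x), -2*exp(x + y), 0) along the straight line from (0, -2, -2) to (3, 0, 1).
-2*exp(3) - 5 + 5*cos(3) + 2*exp(-2)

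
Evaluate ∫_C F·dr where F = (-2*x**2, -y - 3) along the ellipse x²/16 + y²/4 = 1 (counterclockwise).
0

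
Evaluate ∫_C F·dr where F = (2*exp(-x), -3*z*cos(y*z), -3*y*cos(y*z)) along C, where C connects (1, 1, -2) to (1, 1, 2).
-6*sin(2)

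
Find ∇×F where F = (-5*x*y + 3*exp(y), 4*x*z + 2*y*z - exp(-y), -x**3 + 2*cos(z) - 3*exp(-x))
(-4*x - 2*y, 3*x**2 - 3*exp(-x), 5*x + 4*z - 3*exp(y))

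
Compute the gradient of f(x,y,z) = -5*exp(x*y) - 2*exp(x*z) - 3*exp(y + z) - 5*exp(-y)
(-5*y*exp(x*y) - 2*z*exp(x*z), -5*x*exp(x*y) - 3*exp(y + z) + 5*exp(-y), -2*x*exp(x*z) - 3*exp(y + z))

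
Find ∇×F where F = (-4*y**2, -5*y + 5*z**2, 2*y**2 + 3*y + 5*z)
(4*y - 10*z + 3, 0, 8*y)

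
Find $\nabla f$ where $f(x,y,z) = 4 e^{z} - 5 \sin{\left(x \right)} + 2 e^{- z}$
(-5*cos(x), 0, 4*exp(z) - 2*exp(-z))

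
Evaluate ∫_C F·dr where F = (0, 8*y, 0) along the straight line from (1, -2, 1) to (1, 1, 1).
-12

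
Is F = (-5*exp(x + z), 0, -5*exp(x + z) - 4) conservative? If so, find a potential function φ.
Yes, F is conservative. φ = -4*z - 5*exp(x + z)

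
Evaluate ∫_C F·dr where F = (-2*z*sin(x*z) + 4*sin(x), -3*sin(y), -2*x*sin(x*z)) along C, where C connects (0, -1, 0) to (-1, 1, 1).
2 - 2*cos(1)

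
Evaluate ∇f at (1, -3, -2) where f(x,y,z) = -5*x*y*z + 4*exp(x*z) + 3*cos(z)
(-30 - 8*exp(-2), 10, 4*exp(-2) + 3*sin(2) + 15)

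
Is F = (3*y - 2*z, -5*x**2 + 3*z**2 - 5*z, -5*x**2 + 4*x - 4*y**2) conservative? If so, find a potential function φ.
No, ∇×F = (-8*y - 6*z + 5, 10*x - 6, -10*x - 3) ≠ 0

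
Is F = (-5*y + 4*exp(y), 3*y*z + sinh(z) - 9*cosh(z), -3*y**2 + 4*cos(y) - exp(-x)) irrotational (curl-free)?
No, ∇×F = (-9*y - 4*sin(y) + 9*sinh(z) - cosh(z), -exp(-x), 5 - 4*exp(y))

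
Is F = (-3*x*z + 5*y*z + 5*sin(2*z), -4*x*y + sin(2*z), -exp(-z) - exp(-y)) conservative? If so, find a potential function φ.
No, ∇×F = (-2*cos(2*z) + exp(-y), -3*x + 5*y + 10*cos(2*z), -4*y - 5*z) ≠ 0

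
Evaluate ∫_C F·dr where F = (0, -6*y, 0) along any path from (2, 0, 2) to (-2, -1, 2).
-3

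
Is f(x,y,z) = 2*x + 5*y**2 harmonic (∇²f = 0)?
No, ∇²f = 10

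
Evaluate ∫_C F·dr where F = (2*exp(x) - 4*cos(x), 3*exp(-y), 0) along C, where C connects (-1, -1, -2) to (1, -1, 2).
-8*sin(1) + 4*sinh(1)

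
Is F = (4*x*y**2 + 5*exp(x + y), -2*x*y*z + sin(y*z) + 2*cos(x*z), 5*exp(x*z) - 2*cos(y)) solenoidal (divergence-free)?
No, ∇·F = -2*x*z + 5*x*exp(x*z) + 4*y**2 + z*cos(y*z) + 5*exp(x + y)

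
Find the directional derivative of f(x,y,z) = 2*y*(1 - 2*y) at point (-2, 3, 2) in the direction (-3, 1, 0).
-11*sqrt(10)/5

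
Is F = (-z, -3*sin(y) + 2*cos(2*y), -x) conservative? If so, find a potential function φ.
Yes, F is conservative. φ = -x*z + sin(2*y) + 3*cos(y)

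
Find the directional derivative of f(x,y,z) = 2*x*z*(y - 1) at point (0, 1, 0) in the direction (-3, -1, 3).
0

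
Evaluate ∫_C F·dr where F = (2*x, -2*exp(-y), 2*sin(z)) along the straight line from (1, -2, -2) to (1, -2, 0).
-2 + 2*cos(2)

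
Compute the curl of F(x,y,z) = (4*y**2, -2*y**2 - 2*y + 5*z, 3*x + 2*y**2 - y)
(4*y - 6, -3, -8*y)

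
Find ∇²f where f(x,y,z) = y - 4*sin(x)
4*sin(x)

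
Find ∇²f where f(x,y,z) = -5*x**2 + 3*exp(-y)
-10 + 3*exp(-y)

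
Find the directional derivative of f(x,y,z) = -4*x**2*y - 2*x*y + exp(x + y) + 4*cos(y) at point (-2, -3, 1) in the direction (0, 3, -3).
sqrt(2)*(4*(-3 + sin(3))*exp(5) + 1)*exp(-5)/2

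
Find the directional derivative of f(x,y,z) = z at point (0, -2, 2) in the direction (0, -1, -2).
-2*sqrt(5)/5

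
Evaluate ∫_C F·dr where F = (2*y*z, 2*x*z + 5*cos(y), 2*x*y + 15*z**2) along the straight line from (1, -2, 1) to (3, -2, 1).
-8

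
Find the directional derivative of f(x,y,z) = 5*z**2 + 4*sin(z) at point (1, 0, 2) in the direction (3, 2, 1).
2*sqrt(14)*(cos(2) + 5)/7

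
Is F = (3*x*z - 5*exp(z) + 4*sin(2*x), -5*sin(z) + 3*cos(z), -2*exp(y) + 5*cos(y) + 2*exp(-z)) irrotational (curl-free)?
No, ∇×F = (-2*exp(y) - 5*sin(y) + 3*sin(z) + 5*cos(z), 3*x - 5*exp(z), 0)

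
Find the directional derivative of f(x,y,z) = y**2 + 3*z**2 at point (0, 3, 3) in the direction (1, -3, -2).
-27*sqrt(14)/7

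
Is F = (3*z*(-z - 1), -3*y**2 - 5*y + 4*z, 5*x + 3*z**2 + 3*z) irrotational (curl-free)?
No, ∇×F = (-4, -6*z - 8, 0)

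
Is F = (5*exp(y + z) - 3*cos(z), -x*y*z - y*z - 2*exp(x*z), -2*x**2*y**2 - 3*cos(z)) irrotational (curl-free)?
No, ∇×F = (-4*x**2*y + x*y + 2*x*exp(x*z) + y, 4*x*y**2 + 5*exp(y + z) + 3*sin(z), -y*z - 2*z*exp(x*z) - 5*exp(y + z))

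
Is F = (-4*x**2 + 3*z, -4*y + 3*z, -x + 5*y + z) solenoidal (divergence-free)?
No, ∇·F = -8*x - 3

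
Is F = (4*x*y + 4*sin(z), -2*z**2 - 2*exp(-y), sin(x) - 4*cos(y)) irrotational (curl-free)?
No, ∇×F = (4*z + 4*sin(y), -cos(x) + 4*cos(z), -4*x)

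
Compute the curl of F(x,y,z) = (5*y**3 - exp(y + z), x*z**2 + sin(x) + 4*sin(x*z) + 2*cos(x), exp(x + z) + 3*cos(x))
(-2*x*(z + 2*cos(x*z)), -exp(x + z) - exp(y + z) + 3*sin(x), -15*y**2 + z**2 + 4*z*cos(x*z) + exp(y + z) - 2*sin(x) + cos(x))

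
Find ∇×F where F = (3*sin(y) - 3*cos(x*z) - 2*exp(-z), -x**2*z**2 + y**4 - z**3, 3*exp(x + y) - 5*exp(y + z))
(2*x**2*z + 3*z**2 + 3*exp(x + y) - 5*exp(y + z), (3*(x*sin(x*z) - exp(x + y))*exp(z) + 2)*exp(-z), -2*x*z**2 - 3*cos(y))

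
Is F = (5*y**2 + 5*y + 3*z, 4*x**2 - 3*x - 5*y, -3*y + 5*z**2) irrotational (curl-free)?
No, ∇×F = (-3, 3, 8*x - 10*y - 8)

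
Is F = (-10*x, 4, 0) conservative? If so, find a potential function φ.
Yes, F is conservative. φ = -5*x**2 + 4*y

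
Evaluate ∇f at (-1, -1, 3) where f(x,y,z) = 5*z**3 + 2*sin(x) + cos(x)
(sin(1) + 2*cos(1), 0, 135)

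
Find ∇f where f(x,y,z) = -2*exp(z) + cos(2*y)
(0, -2*sin(2*y), -2*exp(z))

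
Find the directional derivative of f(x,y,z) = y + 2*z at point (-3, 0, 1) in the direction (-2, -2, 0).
-sqrt(2)/2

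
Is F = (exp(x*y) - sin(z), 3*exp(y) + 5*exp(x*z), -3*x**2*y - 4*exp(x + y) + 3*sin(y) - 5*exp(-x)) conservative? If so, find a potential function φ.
No, ∇×F = (-3*x**2 - 5*x*exp(x*z) - 4*exp(x + y) + 3*cos(y), 6*x*y + 4*exp(x + y) - cos(z) - 5*exp(-x), -x*exp(x*y) + 5*z*exp(x*z)) ≠ 0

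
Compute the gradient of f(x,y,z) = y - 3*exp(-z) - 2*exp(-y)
(0, 1 + 2*exp(-y), 3*exp(-z))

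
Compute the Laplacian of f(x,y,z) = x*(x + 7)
2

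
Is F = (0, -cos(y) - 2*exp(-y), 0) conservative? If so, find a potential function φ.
Yes, F is conservative. φ = -sin(y) + 2*exp(-y)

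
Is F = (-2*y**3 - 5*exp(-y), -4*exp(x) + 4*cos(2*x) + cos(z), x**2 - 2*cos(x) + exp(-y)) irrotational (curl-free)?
No, ∇×F = (sin(z) - exp(-y), -2*x - 2*sin(x), 6*y**2 - 4*exp(x) - 8*sin(2*x) - 5*exp(-y))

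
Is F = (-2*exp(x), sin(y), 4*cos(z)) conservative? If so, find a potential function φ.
Yes, F is conservative. φ = -2*exp(x) + 4*sin(z) - cos(y)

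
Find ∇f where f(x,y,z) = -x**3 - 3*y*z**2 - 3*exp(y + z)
(-3*x**2, -3*z**2 - 3*exp(y + z), -6*y*z - 3*exp(y + z))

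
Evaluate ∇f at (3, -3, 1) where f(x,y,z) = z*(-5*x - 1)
(-5, 0, -16)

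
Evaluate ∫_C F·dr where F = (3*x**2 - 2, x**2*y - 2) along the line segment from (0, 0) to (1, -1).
5/4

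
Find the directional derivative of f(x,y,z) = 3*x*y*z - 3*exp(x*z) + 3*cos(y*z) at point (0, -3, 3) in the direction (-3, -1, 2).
27*sqrt(14)*(4 - sin(9))/14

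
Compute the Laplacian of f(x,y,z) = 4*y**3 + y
24*y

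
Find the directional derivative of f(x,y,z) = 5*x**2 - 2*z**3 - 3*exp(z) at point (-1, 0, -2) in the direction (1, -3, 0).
-sqrt(10)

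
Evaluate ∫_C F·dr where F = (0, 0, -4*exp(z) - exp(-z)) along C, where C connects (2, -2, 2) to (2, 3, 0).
-3 - exp(-2) + 4*exp(2)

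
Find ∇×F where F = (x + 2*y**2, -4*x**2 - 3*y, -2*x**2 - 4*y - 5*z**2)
(-4, 4*x, -8*x - 4*y)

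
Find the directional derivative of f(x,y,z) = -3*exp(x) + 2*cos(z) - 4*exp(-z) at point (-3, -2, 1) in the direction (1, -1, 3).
3*sqrt(11)*(-2*exp(3)*sin(1) - 1 + 4*exp(2))*exp(-3)/11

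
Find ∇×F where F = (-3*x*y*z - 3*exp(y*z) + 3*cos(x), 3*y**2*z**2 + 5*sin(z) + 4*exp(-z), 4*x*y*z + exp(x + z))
(4*x*z - 6*y**2*z - 5*cos(z) + 4*exp(-z), -3*x*y - 4*y*z - 3*y*exp(y*z) - exp(x + z), 3*z*(x + exp(y*z)))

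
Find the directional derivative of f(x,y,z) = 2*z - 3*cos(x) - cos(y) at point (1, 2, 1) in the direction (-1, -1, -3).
-sqrt(11)*(sin(2) + 3*sin(1) + 6)/11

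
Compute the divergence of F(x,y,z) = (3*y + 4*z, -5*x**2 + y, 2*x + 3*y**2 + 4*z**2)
8*z + 1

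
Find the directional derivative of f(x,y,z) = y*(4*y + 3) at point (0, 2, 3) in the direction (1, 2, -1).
19*sqrt(6)/3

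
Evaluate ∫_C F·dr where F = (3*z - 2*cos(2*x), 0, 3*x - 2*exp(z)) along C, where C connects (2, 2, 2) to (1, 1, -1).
-15 - sin(2) + sin(4) - 2*exp(-1) + 2*exp(2)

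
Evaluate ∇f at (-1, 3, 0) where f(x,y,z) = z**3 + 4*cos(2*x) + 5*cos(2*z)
(8*sin(2), 0, 0)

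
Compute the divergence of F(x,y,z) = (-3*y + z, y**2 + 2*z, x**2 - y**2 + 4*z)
2*y + 4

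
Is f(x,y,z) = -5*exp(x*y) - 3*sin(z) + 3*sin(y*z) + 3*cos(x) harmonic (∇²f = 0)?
No, ∇²f = -5*x**2*exp(x*y) - 5*y**2*exp(x*y) - 3*y**2*sin(y*z) - 3*z**2*sin(y*z) + 3*sin(z) - 3*cos(x)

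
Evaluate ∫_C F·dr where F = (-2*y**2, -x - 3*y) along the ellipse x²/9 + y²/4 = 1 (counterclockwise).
-6*pi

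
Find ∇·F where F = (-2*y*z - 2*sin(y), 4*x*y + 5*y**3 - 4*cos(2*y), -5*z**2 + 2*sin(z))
4*x + 15*y**2 - 10*z + 8*sin(2*y) + 2*cos(z)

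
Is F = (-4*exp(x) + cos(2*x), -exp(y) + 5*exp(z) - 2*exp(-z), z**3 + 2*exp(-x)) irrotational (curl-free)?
No, ∇×F = (-5*exp(z) - 2*exp(-z), 2*exp(-x), 0)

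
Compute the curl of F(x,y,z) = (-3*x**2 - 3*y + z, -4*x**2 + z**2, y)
(1 - 2*z, 1, 3 - 8*x)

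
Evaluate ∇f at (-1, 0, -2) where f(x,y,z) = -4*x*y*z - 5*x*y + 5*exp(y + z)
(0, -3 + 5*exp(-2), 5*exp(-2))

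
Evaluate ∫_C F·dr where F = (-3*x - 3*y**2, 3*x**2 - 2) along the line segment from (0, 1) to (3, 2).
-55/2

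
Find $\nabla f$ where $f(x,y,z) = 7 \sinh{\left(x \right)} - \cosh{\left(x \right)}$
(-sinh(x) + 7*cosh(x), 0, 0)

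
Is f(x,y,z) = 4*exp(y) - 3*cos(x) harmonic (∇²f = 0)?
No, ∇²f = 4*exp(y) + 3*cos(x)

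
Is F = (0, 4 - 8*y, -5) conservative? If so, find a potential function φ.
Yes, F is conservative. φ = -4*y**2 + 4*y - 5*z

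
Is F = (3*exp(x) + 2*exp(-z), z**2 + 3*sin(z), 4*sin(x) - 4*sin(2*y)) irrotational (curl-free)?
No, ∇×F = (-2*z - 8*cos(2*y) - 3*cos(z), -4*cos(x) - 2*exp(-z), 0)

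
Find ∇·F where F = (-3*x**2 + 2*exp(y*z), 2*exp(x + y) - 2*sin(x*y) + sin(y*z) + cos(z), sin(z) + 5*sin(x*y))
-2*x*cos(x*y) - 6*x + z*cos(y*z) + 2*exp(x + y) + cos(z)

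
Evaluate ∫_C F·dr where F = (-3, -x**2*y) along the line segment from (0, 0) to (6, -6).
-342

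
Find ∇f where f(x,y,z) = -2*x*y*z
(-2*y*z, -2*x*z, -2*x*y)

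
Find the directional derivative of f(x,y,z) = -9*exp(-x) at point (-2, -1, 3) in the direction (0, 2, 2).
0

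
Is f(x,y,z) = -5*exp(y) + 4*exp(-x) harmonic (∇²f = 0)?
No, ∇²f = -5*exp(y) + 4*exp(-x)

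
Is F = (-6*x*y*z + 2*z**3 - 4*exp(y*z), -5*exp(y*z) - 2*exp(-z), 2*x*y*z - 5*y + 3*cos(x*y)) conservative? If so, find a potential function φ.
No, ∇×F = (2*x*z - 3*x*sin(x*y) + 5*y*exp(y*z) - 5 - 2*exp(-z), -6*x*y - 2*y*z - 4*y*exp(y*z) + 3*y*sin(x*y) + 6*z**2, 2*z*(3*x + 2*exp(y*z))) ≠ 0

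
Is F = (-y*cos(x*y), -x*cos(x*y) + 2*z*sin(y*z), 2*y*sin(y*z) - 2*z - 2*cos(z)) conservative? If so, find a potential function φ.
Yes, F is conservative. φ = -z**2 - 2*sin(z) - sin(x*y) - 2*cos(y*z)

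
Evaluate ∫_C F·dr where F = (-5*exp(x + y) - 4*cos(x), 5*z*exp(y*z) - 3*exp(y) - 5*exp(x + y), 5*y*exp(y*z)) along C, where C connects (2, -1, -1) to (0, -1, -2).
-5*exp(-1) + 4*sin(2) + 5*exp(2)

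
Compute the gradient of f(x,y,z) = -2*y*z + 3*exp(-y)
(0, -2*z - 3*exp(-y), -2*y)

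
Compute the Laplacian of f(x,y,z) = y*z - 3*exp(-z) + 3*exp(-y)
-3*exp(-z) + 3*exp(-y)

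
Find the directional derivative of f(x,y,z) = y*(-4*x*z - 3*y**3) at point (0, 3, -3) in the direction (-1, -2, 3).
306*sqrt(14)/7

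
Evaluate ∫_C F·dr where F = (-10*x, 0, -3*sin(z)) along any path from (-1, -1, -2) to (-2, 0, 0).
-12 - 3*cos(2)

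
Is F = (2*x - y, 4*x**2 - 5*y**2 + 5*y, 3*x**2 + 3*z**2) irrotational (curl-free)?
No, ∇×F = (0, -6*x, 8*x + 1)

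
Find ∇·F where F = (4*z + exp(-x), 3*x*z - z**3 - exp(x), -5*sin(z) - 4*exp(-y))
-5*cos(z) - exp(-x)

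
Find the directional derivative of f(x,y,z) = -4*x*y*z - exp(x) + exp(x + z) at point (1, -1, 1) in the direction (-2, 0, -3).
sqrt(13)*(-5*exp(2) - 20 + 2*E)/13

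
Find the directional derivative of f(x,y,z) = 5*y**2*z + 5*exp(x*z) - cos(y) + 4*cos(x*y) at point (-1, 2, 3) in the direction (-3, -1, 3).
-3*sqrt(19)*(20 + 7*exp(3)*sin(2))*exp(-3)/19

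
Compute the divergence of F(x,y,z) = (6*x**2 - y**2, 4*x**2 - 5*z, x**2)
12*x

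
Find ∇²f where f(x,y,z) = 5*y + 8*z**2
16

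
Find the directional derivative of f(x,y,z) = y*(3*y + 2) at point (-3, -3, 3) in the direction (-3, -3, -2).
24*sqrt(22)/11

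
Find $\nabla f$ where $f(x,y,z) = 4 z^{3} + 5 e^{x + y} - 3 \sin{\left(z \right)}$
(5*exp(x + y), 5*exp(x + y), 12*z**2 - 3*cos(z))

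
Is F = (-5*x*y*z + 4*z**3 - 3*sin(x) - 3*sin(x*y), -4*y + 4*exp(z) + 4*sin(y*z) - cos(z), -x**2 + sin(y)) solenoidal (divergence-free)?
No, ∇·F = -5*y*z - 3*y*cos(x*y) + 4*z*cos(y*z) - 3*cos(x) - 4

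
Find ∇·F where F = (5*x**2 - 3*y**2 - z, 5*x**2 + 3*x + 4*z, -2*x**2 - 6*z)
10*x - 6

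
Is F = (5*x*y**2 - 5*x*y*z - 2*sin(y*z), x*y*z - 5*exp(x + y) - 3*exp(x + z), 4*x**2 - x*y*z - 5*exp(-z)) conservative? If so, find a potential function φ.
No, ∇×F = (-x*y - x*z + 3*exp(x + z), -5*x*y - 8*x + y*z - 2*y*cos(y*z), -10*x*y + 5*x*z + y*z + 2*z*cos(y*z) - 5*exp(x + y) - 3*exp(x + z)) ≠ 0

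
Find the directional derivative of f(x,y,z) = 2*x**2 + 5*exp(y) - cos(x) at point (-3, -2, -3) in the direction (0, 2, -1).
2*sqrt(5)*exp(-2)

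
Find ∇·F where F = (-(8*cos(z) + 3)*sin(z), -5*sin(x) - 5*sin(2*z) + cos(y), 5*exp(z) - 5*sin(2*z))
5*exp(z) - sin(y) - 10*cos(2*z)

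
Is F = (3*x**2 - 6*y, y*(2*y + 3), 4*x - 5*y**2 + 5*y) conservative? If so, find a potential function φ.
No, ∇×F = (5 - 10*y, -4, 6) ≠ 0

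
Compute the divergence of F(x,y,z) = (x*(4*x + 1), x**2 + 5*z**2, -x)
8*x + 1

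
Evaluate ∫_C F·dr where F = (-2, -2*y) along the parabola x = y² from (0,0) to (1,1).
-3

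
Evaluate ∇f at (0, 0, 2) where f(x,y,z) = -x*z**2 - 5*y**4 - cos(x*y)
(-4, 0, 0)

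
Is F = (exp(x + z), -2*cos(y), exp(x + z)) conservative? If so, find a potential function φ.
Yes, F is conservative. φ = exp(x + z) - 2*sin(y)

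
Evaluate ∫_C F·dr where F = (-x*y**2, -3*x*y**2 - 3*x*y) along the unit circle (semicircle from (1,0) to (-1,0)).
-2 - 3*pi/8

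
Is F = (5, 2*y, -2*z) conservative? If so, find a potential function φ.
Yes, F is conservative. φ = 5*x + y**2 - z**2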